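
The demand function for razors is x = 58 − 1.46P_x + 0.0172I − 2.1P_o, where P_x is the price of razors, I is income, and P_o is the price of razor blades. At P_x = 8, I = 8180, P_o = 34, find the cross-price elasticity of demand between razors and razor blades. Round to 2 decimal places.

-0.62

Substituting, x = 58 − 1.46(8) + 0.0172(8180) − 2.1(34) = 58 − 11.68 + 140.696 − 71.4 = 115.616.
∂x/∂P_o = −2.1, so E_xy = -2.1·(34/115.616) ≈ -0.62.
E_xy < 0: the goods are complements.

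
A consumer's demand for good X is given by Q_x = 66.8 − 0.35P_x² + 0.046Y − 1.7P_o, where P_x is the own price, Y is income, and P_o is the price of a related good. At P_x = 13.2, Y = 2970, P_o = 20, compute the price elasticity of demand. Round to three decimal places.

-1.125

Substituting, Q_x = 66.8 − 0.35(13.2)² + 0.046(2970) − 1.7(20) = 66.8 − 60.984 + 136.62 − 34 = 108.436.
∂Q_x/∂P_x = −2·0.35·P_x = -9.24, so E_p = -9.24·(13.2/108.436) ≈ -1.125.
|E_p| > 1: demand is elastic.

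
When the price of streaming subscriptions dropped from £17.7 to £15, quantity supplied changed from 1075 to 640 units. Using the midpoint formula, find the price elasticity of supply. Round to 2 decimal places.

3.07

%ΔQ = (640 − 1075)/[(1075 + 640)/2] = -435/857.5 ≈ -0.5073.
%ΔP = (15 − 17.7)/[(17.7 + 15)/2] = -2.7/16.35 ≈ -0.1651.
Arc elasticity E = %ΔQ/%ΔP ≈ -0.5073/-0.1651 ≈ 3.07.
|E| > 1: supply is elastic over this range.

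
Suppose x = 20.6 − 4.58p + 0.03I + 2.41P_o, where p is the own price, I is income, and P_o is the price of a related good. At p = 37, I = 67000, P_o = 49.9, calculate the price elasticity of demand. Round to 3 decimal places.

Evaluating quantity at (p, I, P_o) gives x = 20.6 − 4.58(37) + 0.03(67000) + 2.41(49.9) = 20.6 − 169.46 + 2010 + 120.259 = 1981.399.
∂x/∂p = −4.58, so E_p = (−4.58)·(37/1981.399) ≈ -0.086.
|E_p| < 1: demand is inelastic.

-0.086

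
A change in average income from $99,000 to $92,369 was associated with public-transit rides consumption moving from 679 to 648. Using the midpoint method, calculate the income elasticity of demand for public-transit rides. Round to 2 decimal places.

%ΔQ = (648 − 679)/[(679+648)/2] = -31/663.5 ≈ -0.0467.
%ΔI = (92,369 − 99,000)/[(99,000+92,369)/2] = -6631/95684.5 ≈ -0.0693.
E_I = %ΔQ/%ΔI ≈ 0.67.
E_I ∈ (0,1): normal good (necessity).

0.67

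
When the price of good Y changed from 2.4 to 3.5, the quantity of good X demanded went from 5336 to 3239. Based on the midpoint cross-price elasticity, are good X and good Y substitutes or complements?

%ΔQ_x = (3239 − 5336)/[(5336+3239)/2] = -2097/4287.5 ≈ -0.4891.
%ΔP_y = (3.5 − 2.4)/[(2.4+3.5)/2] ≈ 0.3729.
E_xy = -0.4891/0.3729 ≈ -1.312.
E_xy < 0, so the goods are complements.

complements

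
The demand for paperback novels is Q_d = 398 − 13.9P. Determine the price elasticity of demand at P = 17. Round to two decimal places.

-1.46

At P = 17, Q_d = 161.7.
dQ_d/dP = −13.9.
Point elasticity E = (dQ_d/dP)·(P/Q_d) = -13.9 × 17/161.7 ≈ -1.46.
|E| > 1, so demand is elastic at this price.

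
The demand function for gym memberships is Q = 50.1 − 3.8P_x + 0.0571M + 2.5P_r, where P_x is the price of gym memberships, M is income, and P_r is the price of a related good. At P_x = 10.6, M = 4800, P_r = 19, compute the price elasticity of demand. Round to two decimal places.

Q = 50.1 − 3.8(10.6) + 0.0571(4800) + 2.5(19) = 50.1 − 40.28 + 274.08 + 47.5 = 331.4.
∂Q/∂P_x = −3.8, so E_p = (−3.8)·(10.6/331.4) ≈ -0.12.
|E_p| < 1: demand is inelastic.

-0.12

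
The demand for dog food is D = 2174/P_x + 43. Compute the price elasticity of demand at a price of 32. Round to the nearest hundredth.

At P_x = 32, D = 110.9375.
dD/dP_x = −2174/P_x² = −2.123.
Point elasticity E = (dD/dP_x)·(P_x/D) = -2.123 × 32/110.9375 ≈ -0.61.
|E| < 1, so demand is inelastic at this price.

-0.61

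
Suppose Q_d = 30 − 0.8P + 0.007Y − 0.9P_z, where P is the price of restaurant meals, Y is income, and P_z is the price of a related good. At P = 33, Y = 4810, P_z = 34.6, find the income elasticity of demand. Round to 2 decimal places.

5.49

Evaluating quantity at (P, Y, P_z) gives Q_d = 30 − 0.8(33) + 0.007(4810) − 0.9(34.6) = 30 − 26.4 + 33.67 − 31.14 = 6.13.
∂Q_d/∂Y = +0.007, so E_I = 0.007·(4810/6.13) ≈ 5.49.
E_I > 1: normal good (luxury).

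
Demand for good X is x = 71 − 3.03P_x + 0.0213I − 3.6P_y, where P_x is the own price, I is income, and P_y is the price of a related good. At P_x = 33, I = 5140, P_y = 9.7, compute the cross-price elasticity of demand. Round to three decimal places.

-0.766

At the given point, x = 71 − 3.03(33) + 0.0213(5140) − 3.6(9.7) = 71 − 99.99 + 109.482 − 34.92 = 45.572.
∂x/∂P_y = −3.6, so E_xy = -3.6·(9.7/45.572) ≈ -0.766.
E_xy < 0: the goods are complements.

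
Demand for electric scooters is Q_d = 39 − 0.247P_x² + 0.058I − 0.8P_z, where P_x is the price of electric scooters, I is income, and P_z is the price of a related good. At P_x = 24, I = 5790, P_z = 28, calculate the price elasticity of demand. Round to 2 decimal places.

Q_d = 39 − 0.247(24)² + 0.058(5790) − 0.8(28) = 39 − 142.272 + 335.82 − 22.4 = 210.148.
∂Q_d/∂P_x = −2·0.247·P_x = -11.856, so E_p = -11.856·(24/210.148) ≈ -1.35.
|E_p| > 1: demand is elastic.

-1.35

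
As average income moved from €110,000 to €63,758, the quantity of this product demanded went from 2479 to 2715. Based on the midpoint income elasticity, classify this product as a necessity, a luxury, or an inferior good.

%ΔQ = (2715 − 2479)/[(2479+2715)/2] = 236/2597 ≈ 0.0909.
%ΔI = (63,758 − 110,000)/[(110,000+63,758)/2] = -46242/86879 ≈ -0.5323.
E_I = %ΔQ/%ΔI ≈ -0.171.
E_I < 0: inferior good.

inferior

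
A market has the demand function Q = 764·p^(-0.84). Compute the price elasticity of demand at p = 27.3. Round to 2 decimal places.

For a Cobb–Douglas (constant-elasticity) form Q = A·p^α·…, the elasticity with respect to p equals the exponent α at every point.
Here the exponent on p is -0.84, so the price elasticity of demand is -0.84.

-0.84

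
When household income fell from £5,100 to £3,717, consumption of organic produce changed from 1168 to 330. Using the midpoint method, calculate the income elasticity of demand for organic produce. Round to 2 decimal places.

%ΔQ = (330 − 1168)/[(1168+330)/2] = -838/749 ≈ -1.1188.
%ΔY = (3,717 − 5,100)/[(5,100+3,717)/2] = -1383/4408.5 ≈ -0.3137.
E_I = %ΔQ/%ΔY ≈ 3.57.
E_I > 1: normal good (luxury).

3.57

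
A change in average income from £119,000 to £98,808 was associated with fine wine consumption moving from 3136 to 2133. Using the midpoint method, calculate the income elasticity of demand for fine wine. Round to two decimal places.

2.05

%ΔQ = (2133 − 3136)/[(3136+2133)/2] = -1003/2634.5 ≈ -0.3807.
%ΔI = (98,808 − 119,000)/[(119,000+98,808)/2] = -20192/108904 ≈ -0.1854.
E_I = %ΔQ/%ΔI ≈ 2.05.
E_I > 1: normal good (luxury).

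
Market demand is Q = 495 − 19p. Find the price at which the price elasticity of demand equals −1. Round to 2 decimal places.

For linear demand Q = a − bp, E = −bp/(a − bp). |E| = 1 ⇒ bp = a − bp ⇒ p = a/(2b).
p = 495/(2·19) ≈ 13.03.

13.03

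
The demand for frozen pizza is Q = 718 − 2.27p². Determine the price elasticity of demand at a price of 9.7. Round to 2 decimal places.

-0.85

At p = 9.7, Q = 504.4157.
dQ/dp = −2·2.27·p = −44.038.
Point elasticity E = (dQ/dp)·(p/Q) = -44.038 × 9.7/504.4157 ≈ -0.85.
|E| < 1, so demand is inelastic at this price.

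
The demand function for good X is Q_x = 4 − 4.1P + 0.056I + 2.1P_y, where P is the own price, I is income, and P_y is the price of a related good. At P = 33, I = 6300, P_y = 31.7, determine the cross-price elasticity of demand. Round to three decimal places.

0.231

Substituting, Q_x = 4 − 4.1(33) + 0.056(6300) + 2.1(31.7) = 4 − 135.3 + 352.8 + 66.57 = 288.07.
∂Q_x/∂P_y = +2.1, so E_xy = 2.1·(31.7/288.07) ≈ 0.231.
E_xy > 0: the goods are substitutes.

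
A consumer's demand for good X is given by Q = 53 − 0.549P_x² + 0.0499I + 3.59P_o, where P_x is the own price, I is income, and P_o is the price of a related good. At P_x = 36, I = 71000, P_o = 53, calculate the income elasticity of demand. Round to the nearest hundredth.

1.15

First evaluate Q: 53 − 0.549(36)² + 0.0499(71000) + 3.59(53) = 53 − 711.504 + 3542.9 + 190.27 = 3074.666.
∂Q/∂I = +0.0499, so E_I = 0.0499·(71000/3074.666) ≈ 1.15.
E_I > 1: normal good (luxury).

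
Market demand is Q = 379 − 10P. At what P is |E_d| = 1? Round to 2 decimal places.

18.95

For linear demand Q = a − bP, E = −bP/(a − bP). |E| = 1 ⇒ bP = a − bP ⇒ P = a/(2b).
P = 379/(2·10) = 18.95.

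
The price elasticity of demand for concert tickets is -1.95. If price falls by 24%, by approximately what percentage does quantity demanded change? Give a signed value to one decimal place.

%ΔQ ≈ E × %ΔP = (-1.95) × (-24%) = 46.8%.

46.8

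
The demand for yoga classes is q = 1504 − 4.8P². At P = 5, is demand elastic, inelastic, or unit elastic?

inelastic

At P = 5, q = 1384.
dq/dP = −2·4.8·P = −48.
Point elasticity E = (dq/dP)·(P/q) = -48 × 5/1384 ≈ -0.173.
|E| ≈ 0.173 < 1, so demand is inelastic.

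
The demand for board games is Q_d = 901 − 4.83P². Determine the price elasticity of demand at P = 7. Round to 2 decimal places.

-0.71

At P = 7, Q_d = 664.33.
dQ_d/dP = −2·4.83·P = −67.62.
Point elasticity E = (dQ_d/dP)·(P/Q_d) = -67.62 × 7/664.33 ≈ -0.71.
|E| < 1, so demand is inelastic at this price.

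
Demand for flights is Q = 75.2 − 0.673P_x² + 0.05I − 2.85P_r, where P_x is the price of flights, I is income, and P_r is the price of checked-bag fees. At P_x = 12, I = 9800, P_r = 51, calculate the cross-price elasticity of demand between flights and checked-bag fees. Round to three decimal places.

Evaluating quantity at (P_x, I, P_r) gives Q = 75.2 − 0.673(12)² + 0.05(9800) − 2.85(51) = 75.2 − 96.912 + 490 − 145.35 = 322.938.
∂Q/∂P_r = −2.85, so E_xy = -2.85·(51/322.938) ≈ -0.450.
E_xy < 0: the goods are complements.

-0.450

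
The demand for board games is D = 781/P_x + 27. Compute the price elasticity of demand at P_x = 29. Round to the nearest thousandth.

-0.499

At P_x = 29, D = 53.931.
dD/dP_x = −781/P_x² = −0.9287.
Point elasticity E = (dD/dP_x)·(P_x/D) = -0.9287 × 29/53.931 ≈ -0.499.
|E| < 1, so demand is inelastic at this price.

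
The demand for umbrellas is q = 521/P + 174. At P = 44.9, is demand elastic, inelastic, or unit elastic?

inelastic

At P = 44.9, q = 185.6036.
dq/dP = −521/P² = −0.2584.
Point elasticity E = (dq/dP)·(P/q) = -0.2584 × 44.9/185.6036 ≈ -0.063.
|E| ≈ 0.063 < 1, so demand is inelastic.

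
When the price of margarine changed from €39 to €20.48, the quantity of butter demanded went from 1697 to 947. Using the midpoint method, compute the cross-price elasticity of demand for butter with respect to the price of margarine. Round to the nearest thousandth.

%ΔQ_x = (947 − 1697)/[(1697+947)/2] = -750/1322 ≈ -0.5673.
%ΔP_y = (20.48 − 39)/[(39+20.48)/2] ≈ -0.6227.
E_xy = -0.5673/-0.6227 ≈ 0.911.
E_xy > 0, so butter and margarine are substitutes.

0.911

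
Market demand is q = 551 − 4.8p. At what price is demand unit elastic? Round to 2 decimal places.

57.40

For linear demand q = a − bp, E = −bp/(a − bp). |E| = 1 ⇒ bp = a − bp ⇒ p = a/(2b).
p = 551/(2·4.8) ≈ 57.40.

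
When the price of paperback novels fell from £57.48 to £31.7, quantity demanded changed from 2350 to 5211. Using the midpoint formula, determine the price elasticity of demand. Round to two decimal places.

%ΔQ = (5211 − 2350)/[(2350 + 5211)/2] = 2861/3780.5 ≈ 0.7568.
%Δp = (31.7 − 57.48)/[(57.48 + 31.7)/2] = -25.78/44.59 ≈ -0.5782.
Arc elasticity E = %ΔQ/%Δp ≈ 0.7568/-0.5782 ≈ -1.31.
|E| > 1: demand is elastic over this range.

-1.31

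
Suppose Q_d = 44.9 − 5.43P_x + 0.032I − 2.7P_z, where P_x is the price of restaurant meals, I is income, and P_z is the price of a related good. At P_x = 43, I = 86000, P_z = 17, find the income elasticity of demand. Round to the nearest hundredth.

1.09

Q_d = 44.9 − 5.43(43) + 0.032(86000) − 2.7(17) = 44.9 − 233.49 + 2752 − 45.9 = 2517.51.
∂Q_d/∂I = +0.032, so E_I = 0.032·(86000/2517.51) ≈ 1.09.
E_I > 1: normal good (luxury).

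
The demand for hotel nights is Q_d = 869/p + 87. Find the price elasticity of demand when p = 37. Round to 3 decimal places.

At p = 37, Q_d = 110.4865.
dQ_d/dp = −869/p² = −0.6348.
Point elasticity E = (dQ_d/dp)·(p/Q_d) = -0.6348 × 37/110.4865 ≈ -0.213.
|E| < 1, so demand is inelastic at this price.

-0.213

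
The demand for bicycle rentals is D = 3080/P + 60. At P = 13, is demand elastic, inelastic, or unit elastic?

inelastic

At P = 13, D = 296.9231.
dD/dP = −3080/P² = −18.2249.
Point elasticity E = (dD/dP)·(P/D) = -18.2249 × 13/296.9231 ≈ -0.798.
|E| ≈ 0.798 < 1, so demand is inelastic.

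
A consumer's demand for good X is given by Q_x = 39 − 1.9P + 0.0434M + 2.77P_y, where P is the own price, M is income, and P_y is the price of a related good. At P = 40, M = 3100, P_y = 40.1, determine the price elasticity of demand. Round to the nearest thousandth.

At the given point, Q_x = 39 − 1.9(40) + 0.0434(3100) + 2.77(40.1) = 39 − 76 + 134.54 + 111.077 = 208.617.
∂Q_x/∂P = −1.9, so E_p = (−1.9)·(40/208.617) ≈ -0.364.
|E_p| < 1: demand is inelastic.

-0.364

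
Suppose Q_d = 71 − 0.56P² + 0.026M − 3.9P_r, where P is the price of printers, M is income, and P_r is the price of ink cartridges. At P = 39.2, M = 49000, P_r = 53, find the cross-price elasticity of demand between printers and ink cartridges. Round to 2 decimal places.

-0.74

Substituting, Q_d = 71 − 0.56(39.2)² + 0.026(49000) − 3.9(53) = 71 − 860.5184 + 1274 − 206.7 = 277.7816.
∂Q_d/∂P_r = −3.9, so E_xy = -3.9·(53/277.7816) ≈ -0.74.
E_xy < 0: the goods are complements.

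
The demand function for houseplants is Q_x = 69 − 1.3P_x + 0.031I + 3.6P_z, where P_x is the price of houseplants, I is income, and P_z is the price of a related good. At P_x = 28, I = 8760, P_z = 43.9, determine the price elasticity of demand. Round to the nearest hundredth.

-0.08

Evaluating quantity at (P_x, I, P_z) gives Q_x = 69 − 1.3(28) + 0.031(8760) + 3.6(43.9) = 69 − 36.4 + 271.56 + 158.04 = 462.2.
∂Q_x/∂P_x = −1.3, so E_p = (−1.3)·(28/462.2) ≈ -0.08.
|E_p| < 1: demand is inelastic.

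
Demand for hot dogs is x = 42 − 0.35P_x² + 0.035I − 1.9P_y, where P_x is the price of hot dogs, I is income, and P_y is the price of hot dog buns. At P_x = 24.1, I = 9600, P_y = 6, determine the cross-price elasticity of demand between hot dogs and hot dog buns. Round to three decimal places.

-0.070

Evaluating quantity at (P_x, I, P_y) gives x = 42 − 0.35(24.1)² + 0.035(9600) − 1.9(6) = 42 − 203.2835 + 336 − 11.4 = 163.3165.
∂x/∂P_y = −1.9, so E_xy = -1.9·(6/163.3165) ≈ -0.070.
E_xy < 0: the goods are complements.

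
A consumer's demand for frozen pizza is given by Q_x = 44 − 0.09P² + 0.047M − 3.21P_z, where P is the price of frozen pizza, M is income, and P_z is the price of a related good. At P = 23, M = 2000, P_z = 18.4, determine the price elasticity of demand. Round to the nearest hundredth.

At the given point, Q_x = 44 − 0.09(23)² + 0.047(2000) − 3.21(18.4) = 44 − 47.61 + 94 − 59.064 = 31.326.
∂Q_x/∂P = −2·0.09·P = -4.14, so E_p = -4.14·(23/31.326) ≈ -3.04.
|E_p| > 1: demand is elastic.

-3.04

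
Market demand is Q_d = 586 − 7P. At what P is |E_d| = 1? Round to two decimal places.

For linear demand Q_d = a − bP, E = −bP/(a − bP). |E| = 1 ⇒ bP = a − bP ⇒ P = a/(2b).
P = 586/(2·7) ≈ 41.86.

41.86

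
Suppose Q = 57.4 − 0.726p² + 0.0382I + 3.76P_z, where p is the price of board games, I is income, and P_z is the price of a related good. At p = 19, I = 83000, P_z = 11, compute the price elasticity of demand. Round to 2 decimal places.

-0.17

At the given point, Q = 57.4 − 0.726(19)² + 0.0382(83000) + 3.76(11) = 57.4 − 262.086 + 3170.6 + 41.36 = 3007.274.
∂Q/∂p = −2·0.726·p = -27.588, so E_p = -27.588·(19/3007.274) ≈ -0.17.
|E_p| < 1: demand is inelastic.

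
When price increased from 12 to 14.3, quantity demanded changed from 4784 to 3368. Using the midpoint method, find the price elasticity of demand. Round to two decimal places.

%Δq = (3368 − 4784)/[(4784 + 3368)/2] = -1416/4076 ≈ -0.3474.
%Δp = (14.3 − 12)/[(12 + 14.3)/2] = 2.3/13.15 ≈ 0.1749.
Arc elasticity E = %Δq/%Δp ≈ -0.3474/0.1749 ≈ -1.99.
|E| > 1: demand is elastic over this range.

-1.99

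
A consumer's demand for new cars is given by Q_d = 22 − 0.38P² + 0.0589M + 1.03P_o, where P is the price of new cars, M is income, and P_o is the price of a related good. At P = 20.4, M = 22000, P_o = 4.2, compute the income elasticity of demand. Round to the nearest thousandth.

1.113

At the given point, Q_d = 22 − 0.38(20.4)² + 0.0589(22000) + 1.03(4.2) = 22 − 158.1408 + 1295.8 + 4.326 = 1163.9852.
∂Q_d/∂M = +0.0589, so E_I = 0.0589·(22000/1163.9852) ≈ 1.113.
E_I > 1: normal good (luxury).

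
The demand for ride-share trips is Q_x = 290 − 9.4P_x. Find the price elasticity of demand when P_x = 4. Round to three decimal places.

At P_x = 4, Q_x = 252.4.
dQ_x/dP_x = −9.4.
Point elasticity E = (dQ_x/dP_x)·(P_x/Q_x) = -9.4 × 4/252.4 ≈ -0.149.
|E| < 1, so demand is inelastic at this price.

-0.149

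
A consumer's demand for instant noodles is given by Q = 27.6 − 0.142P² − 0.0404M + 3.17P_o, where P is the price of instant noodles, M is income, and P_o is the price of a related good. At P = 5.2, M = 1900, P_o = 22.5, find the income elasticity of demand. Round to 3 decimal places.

-4.189

Q = 27.6 − 0.142(5.2)² − 0.0404(1900) + 3.17(22.5) = 27.6 − 3.8397 − 76.76 + 71.325 = 18.3253.
∂Q/∂M = −0.0404, so E_I = -0.0404·(1900/18.3253) ≈ -4.189.
E_I < 0: inferior good.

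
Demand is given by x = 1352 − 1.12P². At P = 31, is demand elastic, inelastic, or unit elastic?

At P = 31, x = 275.68.
dx/dP = −2·1.12·P = −69.44.
Point elasticity E = (dx/dP)·(P/x) = -69.44 × 31/275.68 ≈ -7.808.
|E| ≈ 7.808 > 1, so demand is elastic.

elastic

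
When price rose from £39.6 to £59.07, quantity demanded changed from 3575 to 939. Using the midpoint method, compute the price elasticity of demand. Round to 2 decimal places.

%ΔQ = (939 − 3575)/[(3575 + 939)/2] = -2636/2257 ≈ -1.1679.
%ΔP = (59.07 − 39.6)/[(39.6 + 59.07)/2] = 19.47/49.335 ≈ 0.3946.
Arc elasticity E = %ΔQ/%ΔP ≈ -1.1679/0.3946 ≈ -2.96.
|E| > 1: demand is elastic over this range.

-2.96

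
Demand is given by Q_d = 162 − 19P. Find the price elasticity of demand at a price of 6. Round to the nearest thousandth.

At P = 6, Q_d = 48.
dQ_d/dP = −19.
Point elasticity E = (dQ_d/dP)·(P/Q_d) = -19 × 6/48 ≈ -2.375.
|E| > 1, so demand is elastic at this price.

-2.375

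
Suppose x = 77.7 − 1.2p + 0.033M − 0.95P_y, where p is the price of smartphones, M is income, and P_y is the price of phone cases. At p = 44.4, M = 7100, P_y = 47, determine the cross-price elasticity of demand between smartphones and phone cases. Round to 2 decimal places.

x = 77.7 − 1.2(44.4) + 0.033(7100) − 0.95(47) = 77.7 − 53.28 + 234.3 − 44.65 = 214.07.
∂x/∂P_y = −0.95, so E_xy = -0.95·(47/214.07) ≈ -0.21.
E_xy < 0: the goods are complements.

-0.21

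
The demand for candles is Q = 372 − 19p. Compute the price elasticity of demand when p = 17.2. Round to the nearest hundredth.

At p = 17.2, Q = 45.2.
dQ/dp = −19.
Point elasticity E = (dQ/dp)·(p/Q) = -19 × 17.2/45.2 ≈ -7.23.
|E| > 1, so demand is elastic at this price.

-7.23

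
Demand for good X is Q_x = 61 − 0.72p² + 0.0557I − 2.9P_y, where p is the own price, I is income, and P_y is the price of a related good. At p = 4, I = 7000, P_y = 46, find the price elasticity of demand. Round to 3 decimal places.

-0.075

Q_x = 61 − 0.72(4)² + 0.0557(7000) − 2.9(46) = 61 − 11.52 + 389.9 − 133.4 = 305.98.
∂Q_x/∂p = −2·0.72·p = -5.76, so E_p = -5.76·(4/305.98) ≈ -0.075.
|E_p| < 1: demand is inelastic.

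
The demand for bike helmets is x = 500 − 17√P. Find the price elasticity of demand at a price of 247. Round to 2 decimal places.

-0.57

At P = 247, x = 232.824.
dx/dP = −17/(2√P) = −17/(2·15.7162).
Point elasticity E = (dx/dP)·(P/x) = -0.5408 × 247/232.824 ≈ -0.57.
|E| < 1, so demand is inelastic at this price.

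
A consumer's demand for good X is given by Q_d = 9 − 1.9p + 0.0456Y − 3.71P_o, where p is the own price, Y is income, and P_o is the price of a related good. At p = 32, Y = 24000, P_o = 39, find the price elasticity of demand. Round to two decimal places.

Q_d = 9 − 1.9(32) + 0.0456(24000) − 3.71(39) = 9 − 60.8 + 1094.4 − 144.69 = 897.91.
∂Q_d/∂p = −1.9, so E_p = (−1.9)·(32/897.91) ≈ -0.07.
|E_p| < 1: demand is inelastic.

-0.07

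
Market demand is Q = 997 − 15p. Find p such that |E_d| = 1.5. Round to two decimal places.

39.88

Set −bp/(a − bp) = −1.5 ⇒ bp = 1.5(a − bp) ⇒ bp(1+1.5) = 1.5·a.
p = 1.5·997/(15·2.5) = 39.88.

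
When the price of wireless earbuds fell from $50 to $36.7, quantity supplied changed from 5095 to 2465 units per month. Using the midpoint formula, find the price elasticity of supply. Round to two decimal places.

2.27

%Δq = (2465 − 5095)/[(5095 + 2465)/2] = -2630/3780 ≈ -0.6958.
%Δp = (36.7 − 50)/[(50 + 36.7)/2] = -13.3/43.35 ≈ -0.3068.
Arc elasticity E = %Δq/%Δp ≈ -0.6958/-0.3068 ≈ 2.27.
|E| > 1: supply is elastic over this range.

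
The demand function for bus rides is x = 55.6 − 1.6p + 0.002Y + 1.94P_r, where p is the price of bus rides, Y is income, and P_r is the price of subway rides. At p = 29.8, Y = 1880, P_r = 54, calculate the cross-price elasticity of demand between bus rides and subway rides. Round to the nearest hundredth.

0.90

First evaluate x: 55.6 − 1.6(29.8) + 0.002(1880) + 1.94(54) = 55.6 − 47.68 + 3.76 + 104.76 = 116.44.
∂x/∂P_r = +1.94, so E_xy = 1.94·(54/116.44) ≈ 0.90.
E_xy > 0: the goods are substitutes.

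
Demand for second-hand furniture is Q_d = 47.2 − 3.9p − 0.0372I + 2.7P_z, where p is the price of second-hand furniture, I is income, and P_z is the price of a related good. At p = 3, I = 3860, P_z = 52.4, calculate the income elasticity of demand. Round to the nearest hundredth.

First evaluate Q_d: 47.2 − 3.9(3) − 0.0372(3860) + 2.7(52.4) = 47.2 − 11.7 − 143.592 + 141.48 = 33.388.
∂Q_d/∂I = −0.0372, so E_I = -0.0372·(3860/33.388) ≈ -4.30.
E_I < 0: inferior good.

-4.30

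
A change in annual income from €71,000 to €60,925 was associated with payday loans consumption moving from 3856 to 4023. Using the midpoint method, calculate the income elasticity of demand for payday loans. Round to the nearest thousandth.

%ΔQ = (4023 − 3856)/[(3856+4023)/2] = 167/3939.5 ≈ 0.0424.
%ΔI = (60,925 − 71,000)/[(71,000+60,925)/2] = -10075/65962.5 ≈ -0.1527.
E_I = %ΔQ/%ΔI ≈ -0.278.
E_I < 0: inferior good.

-0.278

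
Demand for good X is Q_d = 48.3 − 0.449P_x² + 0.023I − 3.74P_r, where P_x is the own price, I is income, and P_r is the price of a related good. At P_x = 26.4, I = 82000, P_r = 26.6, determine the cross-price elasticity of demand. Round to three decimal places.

Q_d = 48.3 − 0.449(26.4)² + 0.023(82000) − 3.74(26.6) = 48.3 − 312.935 + 1886 − 99.484 = 1521.881.
∂Q_d/∂P_r = −3.74, so E_xy = -3.74·(26.6/1521.881) ≈ -0.065.
E_xy < 0: the goods are complements.

-0.065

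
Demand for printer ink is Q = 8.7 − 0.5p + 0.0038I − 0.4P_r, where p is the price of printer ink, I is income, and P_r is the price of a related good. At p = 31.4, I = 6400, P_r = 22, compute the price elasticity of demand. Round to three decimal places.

Evaluating quantity at (p, I, P_r) gives Q = 8.7 − 0.5(31.4) + 0.0038(6400) − 0.4(22) = 8.7 − 15.7 + 24.32 − 8.8 = 8.52.
∂Q/∂p = −0.5, so E_p = (−0.5)·(31.4/8.52) ≈ -1.843.
|E_p| > 1: demand is elastic.

-1.843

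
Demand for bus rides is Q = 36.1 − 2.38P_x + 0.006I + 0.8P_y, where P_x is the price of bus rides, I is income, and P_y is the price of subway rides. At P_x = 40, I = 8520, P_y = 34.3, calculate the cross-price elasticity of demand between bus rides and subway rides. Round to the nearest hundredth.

1.41

Substituting, Q = 36.1 − 2.38(40) + 0.006(8520) + 0.8(34.3) = 36.1 − 95.2 + 51.12 + 27.44 = 19.46.
∂Q/∂P_y = +0.8, so E_xy = 0.8·(34.3/19.46) ≈ 1.41.
E_xy > 0: the goods are substitutes.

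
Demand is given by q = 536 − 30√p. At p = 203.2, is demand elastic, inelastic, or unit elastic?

At p = 203.2, q = 108.3553.
dq/dp = −30/(2√p) = −30/(2·14.2548).
Point elasticity E = (dq/dp)·(p/q) = -1.0523 × 203.2/108.3553 ≈ -1.973.
|E| ≈ 1.973 > 1, so demand is elastic.

elastic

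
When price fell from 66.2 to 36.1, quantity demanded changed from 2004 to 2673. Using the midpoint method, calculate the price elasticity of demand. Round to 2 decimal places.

%Δq = (2673 − 2004)/[(2004 + 2673)/2] = 669/2338.5 ≈ 0.2861.
%ΔP = (36.1 − 66.2)/[(66.2 + 36.1)/2] = -30.1/51.15 ≈ -0.5885.
Arc elasticity E = %Δq/%ΔP ≈ 0.2861/-0.5885 ≈ -0.49.
|E| < 1: demand is inelastic over this range.

-0.49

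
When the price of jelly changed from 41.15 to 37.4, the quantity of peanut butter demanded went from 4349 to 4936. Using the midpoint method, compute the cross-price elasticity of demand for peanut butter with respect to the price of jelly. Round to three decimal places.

%ΔQ_x = (4936 − 4349)/[(4349+4936)/2] = 587/4642.5 ≈ 0.1264.
%ΔP_y = (37.4 − 41.15)/[(41.15+37.4)/2] ≈ -0.0955.
E_xy = 0.1264/-0.0955 ≈ -1.324.
E_xy < 0, so peanut butter and jelly are complements.

-1.324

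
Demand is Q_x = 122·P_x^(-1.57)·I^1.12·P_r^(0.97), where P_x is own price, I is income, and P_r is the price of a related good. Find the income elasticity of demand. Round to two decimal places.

1.12

For a Cobb–Douglas (constant-elasticity) form Q_x = A·I^α·…, the elasticity with respect to I equals the exponent α at every point.
Here the exponent on I is 1.12, so the income elasticity of demand is 1.12.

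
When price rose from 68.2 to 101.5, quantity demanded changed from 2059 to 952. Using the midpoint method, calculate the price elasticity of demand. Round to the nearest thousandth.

%ΔQ = (952 − 2059)/[(2059 + 952)/2] = -1107/1505.5 ≈ -0.7353.
%Δp = (101.5 − 68.2)/[(68.2 + 101.5)/2] = 33.3/84.85 ≈ 0.3925.
Arc elasticity E = %ΔQ/%Δp ≈ -0.7353/0.3925 ≈ -1.874.
|E| > 1: demand is elastic over this range.

-1.874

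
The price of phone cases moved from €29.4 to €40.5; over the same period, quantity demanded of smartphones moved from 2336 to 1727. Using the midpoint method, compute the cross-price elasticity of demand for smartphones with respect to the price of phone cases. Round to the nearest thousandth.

-0.944

%ΔQ_x = (1727 − 2336)/[(2336+1727)/2] = -609/2031.5 ≈ -0.2998.
%ΔP_y = (40.5 − 29.4)/[(29.4+40.5)/2] ≈ 0.3176.
E_xy = -0.2998/0.3176 ≈ -0.944.
E_xy < 0, so smartphones and phone cases are complements.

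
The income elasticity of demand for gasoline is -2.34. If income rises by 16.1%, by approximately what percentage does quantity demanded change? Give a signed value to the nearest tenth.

%ΔQ ≈ E × %ΔI = (-2.34) × (16.1%) ≈ -37.7%.

-37.7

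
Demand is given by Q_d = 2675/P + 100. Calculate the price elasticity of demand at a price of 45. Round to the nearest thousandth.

-0.373

At P = 45, Q_d = 159.4444.
dQ_d/dP = −2675/P² = −1.321.
Point elasticity E = (dQ_d/dP)·(P/Q_d) = -1.321 × 45/159.4444 ≈ -0.373.
|E| < 1, so demand is inelastic at this price.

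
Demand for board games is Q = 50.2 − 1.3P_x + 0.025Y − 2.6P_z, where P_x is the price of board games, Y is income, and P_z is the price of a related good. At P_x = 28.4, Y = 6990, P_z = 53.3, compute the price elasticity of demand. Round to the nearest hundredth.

-0.75

Substituting, Q = 50.2 − 1.3(28.4) + 0.025(6990) − 2.6(53.3) = 50.2 − 36.92 + 174.75 − 138.58 = 49.45.
∂Q/∂P_x = −1.3, so E_p = (−1.3)·(28.4/49.45) ≈ -0.75.
|E_p| < 1: demand is inelastic.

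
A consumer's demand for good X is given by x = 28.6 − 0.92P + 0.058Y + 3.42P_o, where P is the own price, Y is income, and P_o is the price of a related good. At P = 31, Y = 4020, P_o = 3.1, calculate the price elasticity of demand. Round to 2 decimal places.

Evaluating quantity at (P, Y, P_o) gives x = 28.6 − 0.92(31) + 0.058(4020) + 3.42(3.1) = 28.6 − 28.52 + 233.16 + 10.602 = 243.842.
∂x/∂P = −0.92, so E_p = (−0.92)·(31/243.842) ≈ -0.12.
|E_p| < 1: demand is inelastic.

-0.12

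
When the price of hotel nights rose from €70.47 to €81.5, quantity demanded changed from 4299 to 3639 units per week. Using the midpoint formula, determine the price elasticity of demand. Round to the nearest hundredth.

-1.15

%ΔQ = (3639 − 4299)/[(4299 + 3639)/2] = -660/3969 ≈ -0.1663.
%ΔP = (81.5 − 70.47)/[(70.47 + 81.5)/2] = 11.03/75.985 ≈ 0.1452.
Arc elasticity E = %ΔQ/%ΔP ≈ -0.1663/0.1452 ≈ -1.15.
|E| > 1: demand is elastic over this range.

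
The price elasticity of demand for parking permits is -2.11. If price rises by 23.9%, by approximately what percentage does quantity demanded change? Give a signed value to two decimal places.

-50.43

%ΔQ ≈ E × %ΔP = (-2.11) × (23.9%) ≈ -50.43%.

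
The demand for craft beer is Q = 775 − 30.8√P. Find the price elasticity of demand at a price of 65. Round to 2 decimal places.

-0.24

At P = 65, Q = 526.6825.
dQ/dP = −30.8/(2√P) = −30.8/(2·8.0623).
Point elasticity E = (dQ/dP)·(P/Q) = -1.9101 × 65/526.6825 ≈ -0.24.
|E| < 1, so demand is inelastic at this price.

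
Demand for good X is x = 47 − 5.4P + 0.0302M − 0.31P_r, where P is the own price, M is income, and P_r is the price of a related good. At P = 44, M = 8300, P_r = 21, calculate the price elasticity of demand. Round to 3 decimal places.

-4.437

First evaluate x: 47 − 5.4(44) + 0.0302(8300) − 0.31(21) = 47 − 237.6 + 250.66 − 6.51 = 53.55.
∂x/∂P = −5.4, so E_p = (−5.4)·(44/53.55) ≈ -4.437.
|E_p| > 1: demand is elastic.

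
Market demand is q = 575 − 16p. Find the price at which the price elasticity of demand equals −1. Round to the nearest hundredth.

For linear demand q = a − bp, E = −bp/(a − bp). |E| = 1 ⇒ bp = a − bp ⇒ p = a/(2b).
p = 575/(2·16) ≈ 17.97.

17.97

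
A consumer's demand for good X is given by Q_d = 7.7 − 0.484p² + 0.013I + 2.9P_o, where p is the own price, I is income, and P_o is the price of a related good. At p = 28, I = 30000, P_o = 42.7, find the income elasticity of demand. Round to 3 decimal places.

2.745

Substituting, Q_d = 7.7 − 0.484(28)² + 0.013(30000) + 2.9(42.7) = 7.7 − 379.456 + 390 + 123.83 = 142.074.
∂Q_d/∂I = +0.013, so E_I = 0.013·(30000/142.074) ≈ 2.745.
E_I > 1: normal good (luxury).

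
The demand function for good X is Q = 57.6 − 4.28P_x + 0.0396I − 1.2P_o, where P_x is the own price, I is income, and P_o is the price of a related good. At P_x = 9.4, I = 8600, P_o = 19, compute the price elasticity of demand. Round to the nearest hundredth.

-0.12

At the given point, Q = 57.6 − 4.28(9.4) + 0.0396(8600) − 1.2(19) = 57.6 − 40.232 + 340.56 − 22.8 = 335.128.
∂Q/∂P_x = −4.28, so E_p = (−4.28)·(9.4/335.128) ≈ -0.12.
|E_p| < 1: demand is inelastic.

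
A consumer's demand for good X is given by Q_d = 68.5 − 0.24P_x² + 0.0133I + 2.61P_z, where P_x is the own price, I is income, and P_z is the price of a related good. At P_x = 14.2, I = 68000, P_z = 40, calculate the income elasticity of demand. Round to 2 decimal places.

Q_d = 68.5 − 0.24(14.2)² + 0.0133(68000) + 2.61(40) = 68.5 − 48.3936 + 904.4 + 104.4 = 1028.9064.
∂Q_d/∂I = +0.0133, so E_I = 0.0133·(68000/1028.9064) ≈ 0.88.
E_I ∈ (0,1): normal good (necessity).

0.88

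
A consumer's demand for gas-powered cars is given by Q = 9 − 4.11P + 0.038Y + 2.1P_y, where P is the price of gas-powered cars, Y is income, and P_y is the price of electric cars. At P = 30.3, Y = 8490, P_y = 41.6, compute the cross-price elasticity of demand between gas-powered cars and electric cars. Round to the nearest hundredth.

0.30

Evaluating quantity at (P, Y, P_y) gives Q = 9 − 4.11(30.3) + 0.038(8490) + 2.1(41.6) = 9 − 124.533 + 322.62 + 87.36 = 294.447.
∂Q/∂P_y = +2.1, so E_xy = 2.1·(41.6/294.447) ≈ 0.30.
E_xy > 0: the goods are substitutes.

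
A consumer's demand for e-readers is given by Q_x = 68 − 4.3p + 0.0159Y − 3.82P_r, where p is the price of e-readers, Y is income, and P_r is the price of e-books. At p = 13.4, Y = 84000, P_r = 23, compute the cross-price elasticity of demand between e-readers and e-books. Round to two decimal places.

At the given point, Q_x = 68 − 4.3(13.4) + 0.0159(84000) − 3.82(23) = 68 − 57.62 + 1335.6 − 87.86 = 1258.12.
∂Q_x/∂P_r = −3.82, so E_xy = -3.82·(23/1258.12) ≈ -0.07.
E_xy < 0: the goods are complements.

-0.07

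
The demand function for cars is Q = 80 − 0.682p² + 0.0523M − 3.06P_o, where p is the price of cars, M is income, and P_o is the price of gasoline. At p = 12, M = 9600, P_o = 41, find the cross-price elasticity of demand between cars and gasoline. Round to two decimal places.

-0.35

First evaluate Q: 80 − 0.682(12)² + 0.0523(9600) − 3.06(41) = 80 − 98.208 + 502.08 − 125.46 = 358.412.
∂Q/∂P_o = −3.06, so E_xy = -3.06·(41/358.412) ≈ -0.35.
E_xy < 0: the goods are complements.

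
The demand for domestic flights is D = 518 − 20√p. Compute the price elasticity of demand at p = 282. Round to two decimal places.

At p = 282, D = 182.1429.
dD/dp = −20/(2√p) = −20/(2·16.7929).
Point elasticity E = (dD/dp)·(p/D) = -0.5955 × 282/182.1429 ≈ -0.92.
|E| < 1, so demand is inelastic at this price.

-0.92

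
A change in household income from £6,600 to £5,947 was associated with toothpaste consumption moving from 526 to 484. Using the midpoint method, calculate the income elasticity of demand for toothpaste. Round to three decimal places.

0.799

%ΔQ = (484 − 526)/[(526+484)/2] = -42/505 ≈ -0.0832.
%ΔY = (5,947 − 6,600)/[(6,600+5,947)/2] = -653/6273.5 ≈ -0.1041.
E_I = %ΔQ/%ΔY ≈ 0.799.
E_I ∈ (0,1): normal good (necessity).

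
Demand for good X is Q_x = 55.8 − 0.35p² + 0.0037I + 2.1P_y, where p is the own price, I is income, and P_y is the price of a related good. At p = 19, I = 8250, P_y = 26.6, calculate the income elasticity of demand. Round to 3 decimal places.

1.928

Q_x = 55.8 − 0.35(19)² + 0.0037(8250) + 2.1(26.6) = 55.8 − 126.35 + 30.525 + 55.86 = 15.835.
∂Q_x/∂I = +0.0037, so E_I = 0.0037·(8250/15.835) ≈ 1.928.
E_I > 1: normal good (luxury).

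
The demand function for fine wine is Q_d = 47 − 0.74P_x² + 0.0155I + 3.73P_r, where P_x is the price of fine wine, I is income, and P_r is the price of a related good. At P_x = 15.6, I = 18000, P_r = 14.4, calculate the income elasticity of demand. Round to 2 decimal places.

1.40

First evaluate Q_d: 47 − 0.74(15.6)² + 0.0155(18000) + 3.73(14.4) = 47 − 180.0864 + 279 + 53.712 = 199.6256.
∂Q_d/∂I = +0.0155, so E_I = 0.0155·(18000/199.6256) ≈ 1.40.
E_I > 1: normal good (luxury).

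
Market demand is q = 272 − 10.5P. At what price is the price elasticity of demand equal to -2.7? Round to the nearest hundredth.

Set −bP/(a − bP) = −2.7 ⇒ bP = 2.7(a − bP) ⇒ bP(1+2.7) = 2.7·a.
P = 2.7·272/(10.5·3.7) ≈ 18.90.

18.90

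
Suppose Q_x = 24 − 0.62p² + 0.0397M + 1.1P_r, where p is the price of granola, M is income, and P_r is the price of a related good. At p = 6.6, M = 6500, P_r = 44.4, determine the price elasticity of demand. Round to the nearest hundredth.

-0.18

Substituting, Q_x = 24 − 0.62(6.6)² + 0.0397(6500) + 1.1(44.4) = 24 − 27.0072 + 258.05 + 48.84 = 303.8828.
∂Q_x/∂p = −2·0.62·p = -8.184, so E_p = -8.184·(6.6/303.8828) ≈ -0.18.
|E_p| < 1: demand is inelastic.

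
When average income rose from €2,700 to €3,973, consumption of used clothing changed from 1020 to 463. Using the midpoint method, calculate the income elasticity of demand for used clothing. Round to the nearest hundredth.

%ΔQ = (463 − 1020)/[(1020+463)/2] = -557/741.5 ≈ -0.7512.
%ΔI = (3,973 − 2,700)/[(2,700+3,973)/2] = 1273/3336.5 ≈ 0.3815.
E_I = %ΔQ/%ΔI ≈ -1.97.
E_I < 0: inferior good.

-1.97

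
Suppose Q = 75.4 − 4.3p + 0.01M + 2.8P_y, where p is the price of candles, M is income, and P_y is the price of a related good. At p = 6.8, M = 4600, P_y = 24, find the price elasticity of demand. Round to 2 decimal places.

-0.18

Evaluating quantity at (p, M, P_y) gives Q = 75.4 − 4.3(6.8) + 0.01(4600) + 2.8(24) = 75.4 − 29.24 + 46 + 67.2 = 159.36.
∂Q/∂p = −4.3, so E_p = (−4.3)·(6.8/159.36) ≈ -0.18.
|E_p| < 1: demand is inelastic.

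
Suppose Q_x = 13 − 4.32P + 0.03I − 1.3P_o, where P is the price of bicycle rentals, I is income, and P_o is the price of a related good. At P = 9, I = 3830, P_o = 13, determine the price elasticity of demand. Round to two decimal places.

-0.54

At the given point, Q_x = 13 − 4.32(9) + 0.03(3830) − 1.3(13) = 13 − 38.88 + 114.9 − 16.9 = 72.12.
∂Q_x/∂P = −4.32, so E_p = (−4.32)·(9/72.12) ≈ -0.54.
|E_p| < 1: demand is inelastic.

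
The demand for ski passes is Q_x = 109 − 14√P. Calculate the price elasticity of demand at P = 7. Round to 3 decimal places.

-0.257

At P = 7, Q_x = 71.9595.
dQ_x/dP = −14/(2√P) = −14/(2·2.6458).
Point elasticity E = (dQ_x/dP)·(P/Q_x) = -2.6458 × 7/71.9595 ≈ -0.257.
|E| < 1, so demand is inelastic at this price.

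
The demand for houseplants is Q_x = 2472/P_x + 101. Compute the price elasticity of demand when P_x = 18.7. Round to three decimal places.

At P_x = 18.7, Q_x = 233.1925.
dQ_x/dP_x = −2472/P_x² = −7.0691.
Point elasticity E = (dQ_x/dP_x)·(P_x/Q_x) = -7.0691 × 18.7/233.1925 ≈ -0.567.
|E| < 1, so demand is inelastic at this price.

-0.567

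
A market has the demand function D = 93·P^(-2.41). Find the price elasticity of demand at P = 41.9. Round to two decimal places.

For a Cobb–Douglas (constant-elasticity) form D = A·P^α·…, the elasticity with respect to P equals the exponent α at every point.
Here the exponent on P is -2.41, so the price elasticity of demand is -2.41.

-2.41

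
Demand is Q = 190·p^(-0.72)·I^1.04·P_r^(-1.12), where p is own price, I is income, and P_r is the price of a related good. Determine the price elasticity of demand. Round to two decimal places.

For a Cobb–Douglas (constant-elasticity) form Q = A·p^α·…, the elasticity with respect to p equals the exponent α at every point.
Here the exponent on p is -0.72, so the price elasticity of demand is -0.72.

-0.72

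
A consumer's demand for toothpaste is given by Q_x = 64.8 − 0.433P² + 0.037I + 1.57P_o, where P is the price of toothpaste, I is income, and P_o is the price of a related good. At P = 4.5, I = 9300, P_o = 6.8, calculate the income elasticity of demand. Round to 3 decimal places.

0.838

First evaluate Q_x: 64.8 − 0.433(4.5)² + 0.037(9300) + 1.57(6.8) = 64.8 − 8.7683 + 344.1 + 10.676 = 410.8078.
∂Q_x/∂I = +0.037, so E_I = 0.037·(9300/410.8078) ≈ 0.838.
E_I ∈ (0,1): normal good (necessity).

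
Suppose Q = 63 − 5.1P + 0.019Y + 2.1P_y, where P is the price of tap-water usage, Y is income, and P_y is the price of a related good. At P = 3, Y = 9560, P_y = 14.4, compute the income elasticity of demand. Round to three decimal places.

0.700

At the given point, Q = 63 − 5.1(3) + 0.019(9560) + 2.1(14.4) = 63 − 15.3 + 181.64 + 30.24 = 259.58.
∂Q/∂Y = +0.019, so E_I = 0.019·(9560/259.58) ≈ 0.700.
E_I ∈ (0,1): normal good (necessity).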